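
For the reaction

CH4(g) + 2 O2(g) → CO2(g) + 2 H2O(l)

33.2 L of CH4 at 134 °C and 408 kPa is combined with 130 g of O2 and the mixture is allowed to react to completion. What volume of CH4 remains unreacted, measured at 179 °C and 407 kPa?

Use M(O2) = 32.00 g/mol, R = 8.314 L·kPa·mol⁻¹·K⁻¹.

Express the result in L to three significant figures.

18.2 L

n(CH4) = PV/RT = (408 × 33.2) / (8.314 × 407.15) = 4.002 mol
n(O2) = 130 / 32.00 = 4.062 mol
For 4.002 mol CH4, stoichiometry requires (2/1) × 4.002 = 8.004 mol O2; 4.062 mol is available, so O2 is limiting.
n(CH4) consumed = (1/2) × 4.062 = 2.031 mol; remaining = 4.002 − 2.031 = 1.971 mol
V(CH4) = nRT/P = 1.971 × 8.314 × 452.15 / 407 = 18.20 L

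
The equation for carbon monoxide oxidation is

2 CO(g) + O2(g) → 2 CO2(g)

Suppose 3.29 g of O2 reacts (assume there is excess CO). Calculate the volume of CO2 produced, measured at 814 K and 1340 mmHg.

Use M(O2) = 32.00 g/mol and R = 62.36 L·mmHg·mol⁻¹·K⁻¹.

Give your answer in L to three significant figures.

n(O2) = 3.290 / 32.00 = 0.1028 mol
n(CO2) = (2/1) × 0.1028 = 0.2056 mol
V = nRT/P = 0.2056 × 62.36 × 814 / 1340 = 7.788 L

7.79 L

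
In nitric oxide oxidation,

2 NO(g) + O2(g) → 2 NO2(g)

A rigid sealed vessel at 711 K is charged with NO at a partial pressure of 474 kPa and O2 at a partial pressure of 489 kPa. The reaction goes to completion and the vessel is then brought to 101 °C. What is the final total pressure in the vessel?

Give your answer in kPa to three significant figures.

382 kPa

At constant V, partial pressures at 711 K are proportional to moles, so apply stoichiometry directly to pressures.
P(O2) required for 474 kPa of NO = (1/2) × 474 = 237.0 kPa; available 489 kPa, so NO is limiting.
P(O2) remaining = 489 − (1/2) × 474 = 252.0 kPa
P(gaseous products) = (2)/2 × 474 = 474.0 kPa
P_total at 711 K = 252.0 + 474.0 = 726.0 kPa
Scaling to 101 °C: P = 726.0 × 374.15/711 = 382.0 kPa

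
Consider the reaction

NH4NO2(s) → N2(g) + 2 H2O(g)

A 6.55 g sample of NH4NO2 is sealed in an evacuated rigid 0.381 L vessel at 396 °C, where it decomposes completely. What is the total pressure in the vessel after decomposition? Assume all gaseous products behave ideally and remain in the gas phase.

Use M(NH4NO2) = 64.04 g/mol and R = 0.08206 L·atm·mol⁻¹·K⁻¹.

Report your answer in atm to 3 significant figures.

44.2 atm

n(NH4NO2) = 6.55 / 64.04 = 0.1023 mol
n(gas produced) = (3/1) × 0.1023 = 0.3069 mol
P = nRT/V = 0.3069 × 0.08206 × 669.15 / 0.381 = 44.23 atm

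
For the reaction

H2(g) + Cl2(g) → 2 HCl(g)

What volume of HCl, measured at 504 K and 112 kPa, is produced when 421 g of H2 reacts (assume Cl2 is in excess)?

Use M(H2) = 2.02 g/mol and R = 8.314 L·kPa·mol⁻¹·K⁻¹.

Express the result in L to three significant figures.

15600 L

n(H2) = 421.0 / 2.02 = 208.4 mol
n(HCl) = (2/1) × 208.4 = 416.8 mol
V = nRT/P = 416.8 × 8.314 × 504 / 112 = 15590 L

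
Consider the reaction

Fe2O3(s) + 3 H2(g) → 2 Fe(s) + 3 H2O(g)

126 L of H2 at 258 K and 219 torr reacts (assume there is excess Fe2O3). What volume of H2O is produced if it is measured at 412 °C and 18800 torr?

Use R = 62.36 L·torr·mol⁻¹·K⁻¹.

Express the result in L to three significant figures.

3.90 L

n(H2) = PV/RT = (219 × 126) / (62.36 × 258) = 1.715 mol
n(H2O) = (3/3) × 1.715 = 1.715 mol
V = nRT/P = 1.715 × 62.36 × 685.15 / 18800 = 3.898 L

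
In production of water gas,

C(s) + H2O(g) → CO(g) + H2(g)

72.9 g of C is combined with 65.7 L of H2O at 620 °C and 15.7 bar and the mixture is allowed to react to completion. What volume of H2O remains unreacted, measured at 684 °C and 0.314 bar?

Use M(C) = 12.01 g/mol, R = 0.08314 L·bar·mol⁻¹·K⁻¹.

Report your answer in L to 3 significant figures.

1980 L

n(C) = 72.9 / 12.01 = 6.070 mol
n(H2O) = PV/RT = (15.7 × 65.7) / (0.08314 × 893.15) = 13.89 mol
For 6.070 mol C, stoichiometry requires (1/1) × 6.070 = 6.070 mol H2O; 13.89 mol is available, so C is limiting.
n(H2O) consumed = (1/1) × 6.070 = 6.070 mol; remaining = 13.89 − 6.070 = 7.820 mol
V(H2O) = nRT/P = 7.820 × 0.08314 × 957.15 / 0.314 = 1982 L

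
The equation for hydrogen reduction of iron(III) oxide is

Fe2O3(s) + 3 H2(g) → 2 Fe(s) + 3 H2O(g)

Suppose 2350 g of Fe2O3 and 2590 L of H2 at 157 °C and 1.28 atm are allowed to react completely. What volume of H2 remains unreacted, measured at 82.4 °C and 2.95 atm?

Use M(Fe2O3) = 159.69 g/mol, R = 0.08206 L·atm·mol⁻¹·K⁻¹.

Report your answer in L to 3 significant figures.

n(Fe2O3) = 2350 / 159.69 = 14.72 mol
n(H2) = PV/RT = (1.28 × 2590) / (0.08206 × 430.15) = 93.92 mol
For 14.72 mol Fe2O3, stoichiometry requires (3/1) × 14.72 = 44.16 mol H2; 93.92 mol is available, so Fe2O3 is limiting.
n(H2) consumed = (3/1) × 14.72 = 44.16 mol; remaining = 93.92 − 44.16 = 49.76 mol
V(H2) = nRT/P = 49.76 × 0.08206 × 355.55 / 2.95 = 492.1 L

492 L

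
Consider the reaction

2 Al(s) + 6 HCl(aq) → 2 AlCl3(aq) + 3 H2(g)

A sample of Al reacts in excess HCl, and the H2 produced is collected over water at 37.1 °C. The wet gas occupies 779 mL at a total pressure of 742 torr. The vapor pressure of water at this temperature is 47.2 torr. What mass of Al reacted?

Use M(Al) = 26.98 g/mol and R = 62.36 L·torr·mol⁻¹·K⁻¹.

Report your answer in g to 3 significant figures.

P(H2) = 742 − 47.2 = 694.8 torr
n(H2) = PV/RT = (694.8 × 0.7790) / (62.36 × 310.25) = 0.02798 mol
n(Al) = (2/3) × 0.02798 = 0.01865 mol
m(Al) = 0.01865 × 26.98 = 0.5032 g

0.503 g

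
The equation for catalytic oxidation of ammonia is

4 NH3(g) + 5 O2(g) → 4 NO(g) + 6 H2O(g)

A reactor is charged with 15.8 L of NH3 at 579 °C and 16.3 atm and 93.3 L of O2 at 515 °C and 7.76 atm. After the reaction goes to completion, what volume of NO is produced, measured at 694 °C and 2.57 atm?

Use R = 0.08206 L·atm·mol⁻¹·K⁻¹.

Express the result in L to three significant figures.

114 L

n(NH3) = PV/RT = (16.3 × 15.8) / (0.08206 × 852.15) = 3.683 mol
n(O2) = PV/RT = (7.76 × 93.3) / (0.08206 × 788.15) = 11.19 mol
For 3.683 mol NH3, stoichiometry requires (5/4) × 3.683 = 4.604 mol O2; 11.19 mol is available, so NH3 is limiting.
n(NO) = (4/4) × 3.683 = 3.683 mol
V(NO) = nRT/P = 3.683 × 0.08206 × 967.15 / 2.57 = 113.7 L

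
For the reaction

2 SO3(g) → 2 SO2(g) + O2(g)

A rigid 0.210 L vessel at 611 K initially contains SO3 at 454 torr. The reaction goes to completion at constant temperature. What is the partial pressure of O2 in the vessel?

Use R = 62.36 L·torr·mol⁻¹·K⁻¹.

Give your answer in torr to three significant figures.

n(SO3)₀ = PV/RT = (454 × 0.210) / (62.36 × 611) = 0.002502 mol
n(O2) = (1/2) × 0.002502 = 0.001251 mol
P(O2) = nRT/V = 0.001251 × 62.36 × 611 / 0.210 = 227.0 torr

227 torr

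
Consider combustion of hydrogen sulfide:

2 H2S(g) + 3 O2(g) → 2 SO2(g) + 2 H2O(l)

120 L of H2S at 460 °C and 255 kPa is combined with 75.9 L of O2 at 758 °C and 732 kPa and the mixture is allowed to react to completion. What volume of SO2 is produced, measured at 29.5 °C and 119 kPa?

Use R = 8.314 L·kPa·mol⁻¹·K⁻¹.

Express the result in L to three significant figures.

n(H2S) = PV/RT = (255 × 120) / (8.314 × 733.15) = 5.020 mol
n(O2) = PV/RT = (732 × 75.9) / (8.314 × 1031.15) = 6.481 mol
For 5.020 mol H2S, stoichiometry requires (3/2) × 5.020 = 7.530 mol O2; 6.481 mol is available, so O2 is limiting.
n(SO2) = (2/3) × 6.481 = 4.321 mol
V(SO2) = nRT/P = 4.321 × 8.314 × 302.65 / 119 = 91.37 L

91.4 L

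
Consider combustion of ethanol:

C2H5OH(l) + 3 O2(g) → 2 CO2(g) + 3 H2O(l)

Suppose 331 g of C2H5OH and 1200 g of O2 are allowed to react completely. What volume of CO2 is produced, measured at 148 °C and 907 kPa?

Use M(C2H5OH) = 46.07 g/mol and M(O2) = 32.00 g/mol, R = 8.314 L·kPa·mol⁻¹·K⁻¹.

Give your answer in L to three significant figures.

n(C2H5OH) = 331 / 46.07 = 7.185 mol
n(O2) = 1200 / 32.00 = 37.50 mol
For 7.185 mol C2H5OH, stoichiometry requires (3/1) × 7.185 = 21.55 mol O2; 37.50 mol is available, so C2H5OH is limiting.
n(CO2) = (2/1) × 7.185 = 14.37 mol
V(CO2) = nRT/P = 14.37 × 8.314 × 421.15 / 907 = 55.47 L

55.5 L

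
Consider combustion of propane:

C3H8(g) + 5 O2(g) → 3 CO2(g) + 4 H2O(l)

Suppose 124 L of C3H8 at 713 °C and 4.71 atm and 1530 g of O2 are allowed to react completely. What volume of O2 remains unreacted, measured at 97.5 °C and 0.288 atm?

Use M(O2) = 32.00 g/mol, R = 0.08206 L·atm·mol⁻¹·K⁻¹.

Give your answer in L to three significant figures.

1240 L

n(C3H8) = PV/RT = (4.71 × 124) / (0.08206 × 986.15) = 7.217 mol
n(O2) = 1530 / 32.00 = 47.81 mol
For 7.217 mol C3H8, stoichiometry requires (5/1) × 7.217 = 36.09 mol O2; 47.81 mol is available, so C3H8 is limiting.
n(O2) consumed = (5/1) × 7.217 = 36.09 mol; remaining = 47.81 − 36.09 = 11.72 mol
V(O2) = nRT/P = 11.72 × 0.08206 × 370.65 / 0.288 = 1238 L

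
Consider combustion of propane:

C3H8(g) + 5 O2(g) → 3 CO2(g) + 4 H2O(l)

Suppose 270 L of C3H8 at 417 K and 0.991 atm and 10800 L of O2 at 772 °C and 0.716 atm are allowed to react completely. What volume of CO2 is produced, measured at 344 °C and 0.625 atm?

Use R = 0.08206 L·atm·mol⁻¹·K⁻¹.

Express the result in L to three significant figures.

n(C3H8) = PV/RT = (0.991 × 270) / (0.08206 × 417) = 7.819 mol
n(O2) = PV/RT = (0.716 × 10800) / (0.08206 × 1045.15) = 90.16 mol
For 7.819 mol C3H8, stoichiometry requires (5/1) × 7.819 = 39.09 mol O2; 90.16 mol is available, so C3H8 is limiting.
n(CO2) = (3/1) × 7.819 = 23.46 mol
V(CO2) = nRT/P = 23.46 × 0.08206 × 617.15 / 0.625 = 1901 L

1900 L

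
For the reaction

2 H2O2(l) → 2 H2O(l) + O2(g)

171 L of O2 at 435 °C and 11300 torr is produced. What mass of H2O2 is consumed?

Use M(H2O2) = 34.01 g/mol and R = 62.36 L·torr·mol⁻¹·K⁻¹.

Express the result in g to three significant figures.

n(O2) = PV/RT = (11300 × 171) / (62.36 × 708.15) = 43.76 mol
n(H2O2) = (2/1) × 43.76 = 87.52 mol
m(H2O2) = 87.52 × 34.01 = 2977 g

2980 g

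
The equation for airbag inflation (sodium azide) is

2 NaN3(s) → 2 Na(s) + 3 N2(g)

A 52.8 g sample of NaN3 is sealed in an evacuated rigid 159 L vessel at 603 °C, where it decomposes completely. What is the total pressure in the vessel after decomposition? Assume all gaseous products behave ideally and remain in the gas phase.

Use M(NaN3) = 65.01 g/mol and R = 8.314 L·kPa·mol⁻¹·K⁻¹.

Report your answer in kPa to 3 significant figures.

55.8 kPa

n(NaN3) = 52.8 / 65.01 = 0.8122 mol
n(gas produced) = (3/2) × 0.8122 = 1.218 mol
P = nRT/V = 1.218 × 8.314 × 876.15 / 159 = 55.80 kPa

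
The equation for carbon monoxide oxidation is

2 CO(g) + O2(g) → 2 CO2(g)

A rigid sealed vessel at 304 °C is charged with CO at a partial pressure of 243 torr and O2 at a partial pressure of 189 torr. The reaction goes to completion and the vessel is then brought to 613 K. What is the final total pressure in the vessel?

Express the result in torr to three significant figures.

With V and T fixed, P_i ∝ n_i, so the mole ratios apply directly to partial pressures at 304 °C.
P(O2) required for 243 torr of CO = (1/2) × 243 = 121.5 torr; available 189 torr, so CO is limiting.
P(O2) remaining = 189 − (1/2) × 243 = 67.50 torr
P(gaseous products) = (2)/2 × 243 = 243.0 torr
P_total at 304 °C = 67.50 + 243.0 = 310.5 torr
Scaling to 613 K: P = 310.5 × 613/577.15 = 329.8 torr

330 torr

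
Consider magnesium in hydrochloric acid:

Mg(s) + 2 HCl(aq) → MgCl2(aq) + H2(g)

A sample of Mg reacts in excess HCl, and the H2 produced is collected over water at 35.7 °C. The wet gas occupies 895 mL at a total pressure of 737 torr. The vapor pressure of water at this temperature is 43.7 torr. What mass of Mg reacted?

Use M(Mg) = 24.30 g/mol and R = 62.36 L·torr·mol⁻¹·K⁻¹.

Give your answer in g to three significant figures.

0.783 g

P(H2) = 737 − 43.7 = 693.3 torr
n(H2) = PV/RT = (693.3 × 0.8950) / (62.36 × 308.85) = 0.03222 mol
n(Mg) = (1/1) × 0.03222 = 0.03222 mol
m(Mg) = 0.03222 × 24.30 = 0.7829 g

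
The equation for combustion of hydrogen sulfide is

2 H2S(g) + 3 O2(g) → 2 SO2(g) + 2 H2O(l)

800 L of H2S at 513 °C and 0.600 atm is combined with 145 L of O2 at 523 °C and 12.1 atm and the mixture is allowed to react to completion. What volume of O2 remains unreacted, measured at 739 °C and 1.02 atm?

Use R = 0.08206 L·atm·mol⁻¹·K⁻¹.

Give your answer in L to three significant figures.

n(H2S) = PV/RT = (0.600 × 800) / (0.08206 × 786.15) = 7.441 mol
n(O2) = PV/RT = (12.1 × 145) / (0.08206 × 796.15) = 26.86 mol
For 7.441 mol H2S, stoichiometry requires (3/2) × 7.441 = 11.16 mol O2; 26.86 mol is available, so H2S is limiting.
n(O2) consumed = (3/2) × 7.441 = 11.16 mol; remaining = 26.86 − 11.16 = 15.70 mol
V(O2) = nRT/P = 15.70 × 0.08206 × 1012.15 / 1.02 = 1278 L

1280 L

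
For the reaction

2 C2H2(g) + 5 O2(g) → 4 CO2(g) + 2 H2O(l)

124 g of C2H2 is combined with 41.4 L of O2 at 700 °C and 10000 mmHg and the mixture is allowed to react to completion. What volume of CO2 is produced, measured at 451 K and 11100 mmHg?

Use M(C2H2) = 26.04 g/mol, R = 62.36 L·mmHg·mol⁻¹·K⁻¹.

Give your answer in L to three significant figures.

n(C2H2) = 124 / 26.04 = 4.762 mol
n(O2) = PV/RT = (10000 × 41.4) / (62.36 × 973.15) = 6.822 mol
For 4.762 mol C2H2, stoichiometry requires (5/2) × 4.762 = 11.90 mol O2; 6.822 mol is available, so O2 is limiting.
n(CO2) = (4/5) × 6.822 = 5.458 mol
V(CO2) = nRT/P = 5.458 × 62.36 × 451 / 11100 = 13.83 L

13.8 L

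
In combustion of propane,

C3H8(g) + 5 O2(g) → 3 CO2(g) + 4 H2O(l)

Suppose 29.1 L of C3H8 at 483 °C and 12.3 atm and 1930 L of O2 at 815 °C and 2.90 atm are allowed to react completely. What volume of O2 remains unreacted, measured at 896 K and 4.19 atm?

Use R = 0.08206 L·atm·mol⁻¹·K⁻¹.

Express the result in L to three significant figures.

n(C3H8) = PV/RT = (12.3 × 29.1) / (0.08206 × 756.15) = 5.768 mol
n(O2) = PV/RT = (2.90 × 1930) / (0.08206 × 1088.15) = 62.68 mol
For 5.768 mol C3H8, stoichiometry requires (5/1) × 5.768 = 28.84 mol O2; 62.68 mol is available, so C3H8 is limiting.
n(O2) consumed = (5/1) × 5.768 = 28.84 mol; remaining = 62.68 − 28.84 = 33.84 mol
V(O2) = nRT/P = 33.84 × 0.08206 × 896 / 4.19 = 593.8 L

594 L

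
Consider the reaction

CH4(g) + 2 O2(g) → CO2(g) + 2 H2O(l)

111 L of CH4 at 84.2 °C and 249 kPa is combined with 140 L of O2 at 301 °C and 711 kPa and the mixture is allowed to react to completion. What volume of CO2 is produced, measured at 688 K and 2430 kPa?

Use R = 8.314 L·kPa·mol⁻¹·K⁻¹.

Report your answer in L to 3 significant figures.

n(CH4) = PV/RT = (249 × 111) / (8.314 × 357.35) = 9.303 mol
n(O2) = PV/RT = (711 × 140) / (8.314 × 574.15) = 20.85 mol
For 9.303 mol CH4, stoichiometry requires (2/1) × 9.303 = 18.61 mol O2; 20.85 mol is available, so CH4 is limiting.
n(CO2) = (1/1) × 9.303 = 9.303 mol
V(CO2) = nRT/P = 9.303 × 8.314 × 688 / 2430 = 21.90 L

21.9 L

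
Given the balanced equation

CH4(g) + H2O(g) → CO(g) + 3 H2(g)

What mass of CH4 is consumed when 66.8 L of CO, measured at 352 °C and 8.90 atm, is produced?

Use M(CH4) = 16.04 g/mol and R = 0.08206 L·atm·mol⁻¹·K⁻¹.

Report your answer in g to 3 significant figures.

n(CO) = PV/RT = (8.90 × 66.8) / (0.08206 × 625.15) = 11.59 mol
n(CH4) = (1/1) × 11.59 = 11.59 mol
m(CH4) = 11.59 × 16.04 = 185.9 g

186 g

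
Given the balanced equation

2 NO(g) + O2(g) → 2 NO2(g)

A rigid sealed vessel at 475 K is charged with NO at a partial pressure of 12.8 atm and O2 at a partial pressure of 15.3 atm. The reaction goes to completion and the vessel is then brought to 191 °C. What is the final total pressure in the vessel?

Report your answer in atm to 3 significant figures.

21.2 atm

With V and T fixed, P_i ∝ n_i, so the mole ratios apply directly to partial pressures at 475 K.
P(O2) required for 12.8 atm of NO = (1/2) × 12.8 = 6.400 atm; available 15.3 atm, so NO is limiting.
P(O2) remaining = 15.3 − (1/2) × 12.8 = 8.900 atm
P(gaseous products) = (2)/2 × 12.8 = 12.80 atm
P_total at 475 K = 8.900 + 12.80 = 21.70 atm
Scaling to 191 °C: P = 21.70 × 464.15/475 = 21.20 atm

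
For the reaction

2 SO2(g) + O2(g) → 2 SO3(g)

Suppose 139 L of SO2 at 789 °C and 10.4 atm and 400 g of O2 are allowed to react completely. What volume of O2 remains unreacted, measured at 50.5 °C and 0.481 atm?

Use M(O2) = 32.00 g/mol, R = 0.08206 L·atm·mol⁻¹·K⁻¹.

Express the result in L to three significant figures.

232 L

n(SO2) = PV/RT = (10.4 × 139) / (0.08206 × 1062.15) = 16.59 mol
n(O2) = 400 / 32.00 = 12.50 mol
For 16.59 mol SO2, stoichiometry requires (1/2) × 16.59 = 8.295 mol O2; 12.50 mol is available, so SO2 is limiting.
n(O2) consumed = (1/2) × 16.59 = 8.295 mol; remaining = 12.50 − 8.295 = 4.205 mol
V(O2) = nRT/P = 4.205 × 0.08206 × 323.65 / 0.481 = 232.2 L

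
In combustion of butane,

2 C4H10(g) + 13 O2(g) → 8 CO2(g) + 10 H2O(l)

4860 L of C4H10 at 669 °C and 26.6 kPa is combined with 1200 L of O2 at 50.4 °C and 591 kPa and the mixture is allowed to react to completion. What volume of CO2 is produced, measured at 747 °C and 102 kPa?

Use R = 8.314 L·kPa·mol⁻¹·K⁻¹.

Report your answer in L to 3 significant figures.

5490 L

n(C4H10) = PV/RT = (26.6 × 4860) / (8.314 × 942.15) = 16.50 mol
n(O2) = PV/RT = (591 × 1200) / (8.314 × 323.55) = 263.6 mol
For 16.50 mol C4H10, stoichiometry requires (13/2) × 16.50 = 107.2 mol O2; 263.6 mol is available, so C4H10 is limiting.
n(CO2) = (8/2) × 16.50 = 66.00 mol
V(CO2) = nRT/P = 66.00 × 8.314 × 1020.15 / 102 = 5488 L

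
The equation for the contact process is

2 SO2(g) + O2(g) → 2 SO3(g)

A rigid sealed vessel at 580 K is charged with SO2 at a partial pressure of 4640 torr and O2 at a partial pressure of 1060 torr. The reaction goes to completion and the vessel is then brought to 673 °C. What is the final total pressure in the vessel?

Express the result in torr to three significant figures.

7570 torr

With V and T fixed, P_i ∝ n_i, so the mole ratios apply directly to partial pressures at 580 K.
P(O2) required for 4640 torr of SO2 = (1/2) × 4640 = 2320 torr; available 1060 torr, so O2 is limiting.
P(SO2) remaining = 4640 − (2/1) × 1060 = 2520 torr
P(gaseous products) = (2)/1 × 1060 = 2120 torr
P_total at 580 K = 2520 + 2120 = 4640 torr
Scaling to 673 °C: P = 4640 × 946.15/580 = 7569 torr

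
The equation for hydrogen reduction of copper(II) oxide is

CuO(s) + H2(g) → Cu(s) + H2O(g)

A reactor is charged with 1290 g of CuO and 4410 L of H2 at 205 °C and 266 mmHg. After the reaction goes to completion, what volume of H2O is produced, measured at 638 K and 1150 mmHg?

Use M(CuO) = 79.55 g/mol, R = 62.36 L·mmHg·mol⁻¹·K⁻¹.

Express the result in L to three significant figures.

n(CuO) = 1290 / 79.55 = 16.22 mol
n(H2) = PV/RT = (266 × 4410) / (62.36 × 478.15) = 39.34 mol
For 16.22 mol CuO, stoichiometry requires (1/1) × 16.22 = 16.22 mol H2; 39.34 mol is available, so CuO is limiting.
n(H2O) = (1/1) × 16.22 = 16.22 mol
V(H2O) = nRT/P = 16.22 × 62.36 × 638 / 1150 = 561.2 L

561 L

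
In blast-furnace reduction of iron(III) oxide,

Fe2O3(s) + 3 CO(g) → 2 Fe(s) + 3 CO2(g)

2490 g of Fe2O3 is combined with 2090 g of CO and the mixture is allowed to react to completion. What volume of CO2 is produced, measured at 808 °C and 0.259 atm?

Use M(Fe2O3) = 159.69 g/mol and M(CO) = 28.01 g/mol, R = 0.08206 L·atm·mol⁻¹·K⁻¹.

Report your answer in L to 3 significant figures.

n(Fe2O3) = 2490 / 159.69 = 15.59 mol
n(CO) = 2090 / 28.01 = 74.62 mol
For 15.59 mol Fe2O3, stoichiometry requires (3/1) × 15.59 = 46.77 mol CO; 74.62 mol is available, so Fe2O3 is limiting.
n(CO2) = (3/1) × 15.59 = 46.77 mol
V(CO2) = nRT/P = 46.77 × 0.08206 × 1081.15 / 0.259 = 16020 L

16000 L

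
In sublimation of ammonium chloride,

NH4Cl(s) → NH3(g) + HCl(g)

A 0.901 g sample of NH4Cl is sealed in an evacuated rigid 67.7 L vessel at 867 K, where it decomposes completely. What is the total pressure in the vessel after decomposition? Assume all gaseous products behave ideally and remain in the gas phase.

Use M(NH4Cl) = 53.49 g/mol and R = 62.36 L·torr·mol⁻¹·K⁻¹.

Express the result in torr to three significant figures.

n(NH4Cl) = 0.901 / 53.49 = 0.01684 mol
n(gas produced) = (2/1) × 0.01684 = 0.03368 mol
P = nRT/V = 0.03368 × 62.36 × 867 / 67.7 = 26.90 torr

26.9 torr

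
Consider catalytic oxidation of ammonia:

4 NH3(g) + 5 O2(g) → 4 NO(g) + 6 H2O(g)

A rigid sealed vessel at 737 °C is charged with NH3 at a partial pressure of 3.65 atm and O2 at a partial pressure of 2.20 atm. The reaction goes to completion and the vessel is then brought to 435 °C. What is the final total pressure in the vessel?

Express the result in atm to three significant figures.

With V and T fixed, P_i ∝ n_i, so the mole ratios apply directly to partial pressures at 737 °C.
P(O2) required for 3.65 atm of NH3 = (5/4) × 3.65 = 4.562 atm; available 2.20 atm, so O2 is limiting.
P(NH3) remaining = 3.65 − (4/5) × 2.20 = 1.890 atm
P(gaseous products) = (4+6)/5 × 2.20 = 4.400 atm
P_total at 737 °C = 1.890 + 4.400 = 6.290 atm
Scaling to 435 °C: P = 6.290 × 708.15/1010.15 = 4.410 atm

4.41 atm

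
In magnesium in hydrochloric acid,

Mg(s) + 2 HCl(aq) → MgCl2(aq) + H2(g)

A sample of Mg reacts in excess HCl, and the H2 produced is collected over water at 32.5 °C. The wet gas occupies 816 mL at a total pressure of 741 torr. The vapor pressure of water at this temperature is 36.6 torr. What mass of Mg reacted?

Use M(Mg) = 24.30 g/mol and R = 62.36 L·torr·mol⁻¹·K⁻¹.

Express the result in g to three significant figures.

0.733 g

P(H2) = 741 − 36.6 = 704.4 torr
n(H2) = PV/RT = (704.4 × 0.8160) / (62.36 × 305.65) = 0.03016 mol
n(Mg) = (1/1) × 0.03016 = 0.03016 mol
m(Mg) = 0.03016 × 24.30 = 0.7329 g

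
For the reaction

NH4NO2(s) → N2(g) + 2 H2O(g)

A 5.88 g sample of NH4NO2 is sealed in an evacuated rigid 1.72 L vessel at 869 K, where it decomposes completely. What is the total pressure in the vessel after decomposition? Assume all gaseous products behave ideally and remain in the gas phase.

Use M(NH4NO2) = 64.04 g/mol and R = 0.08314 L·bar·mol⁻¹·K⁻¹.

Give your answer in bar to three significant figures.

n(NH4NO2) = 5.88 / 64.04 = 0.09182 mol
n(gas produced) = (3/1) × 0.09182 = 0.2755 mol
P = nRT/V = 0.2755 × 0.08314 × 869 / 1.72 = 11.57 bar

11.6 bar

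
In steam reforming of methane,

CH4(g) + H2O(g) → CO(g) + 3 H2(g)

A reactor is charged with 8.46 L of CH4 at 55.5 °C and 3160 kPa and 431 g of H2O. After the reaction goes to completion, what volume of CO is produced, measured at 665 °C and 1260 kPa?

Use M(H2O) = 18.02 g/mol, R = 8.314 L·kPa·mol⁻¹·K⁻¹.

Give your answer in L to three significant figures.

60.6 L

n(CH4) = PV/RT = (3160 × 8.46) / (8.314 × 328.65) = 9.784 mol
n(H2O) = 431 / 18.02 = 23.92 mol
For 9.784 mol CH4, stoichiometry requires (1/1) × 9.784 = 9.784 mol H2O; 23.92 mol is available, so CH4 is limiting.
n(CO) = (1/1) × 9.784 = 9.784 mol
V(CO) = nRT/P = 9.784 × 8.314 × 938.15 / 1260 = 60.57 L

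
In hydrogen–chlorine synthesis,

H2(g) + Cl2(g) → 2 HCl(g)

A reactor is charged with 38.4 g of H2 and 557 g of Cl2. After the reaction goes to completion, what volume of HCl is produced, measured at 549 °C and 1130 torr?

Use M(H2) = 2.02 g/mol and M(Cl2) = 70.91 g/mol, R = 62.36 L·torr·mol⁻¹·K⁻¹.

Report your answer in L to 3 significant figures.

n(H2) = 38.4 / 2.02 = 19.01 mol
n(Cl2) = 557 / 70.91 = 7.855 mol
For 19.01 mol H2, stoichiometry requires (1/1) × 19.01 = 19.01 mol Cl2; 7.855 mol is available, so Cl2 is limiting.
n(HCl) = (2/1) × 7.855 = 15.71 mol
V(HCl) = nRT/P = 15.71 × 62.36 × 822.15 / 1130 = 712.8 L

713 L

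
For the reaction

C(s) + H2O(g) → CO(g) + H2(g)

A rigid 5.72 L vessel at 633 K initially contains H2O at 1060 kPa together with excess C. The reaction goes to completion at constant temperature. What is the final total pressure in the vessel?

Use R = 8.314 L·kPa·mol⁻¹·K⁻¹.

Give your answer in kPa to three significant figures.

2120 kPa

Rigid vessel, constant T ⇒ P scales with total gas moles (1 → 2).
P_final = (2/1) × 1060 = 2120 kPa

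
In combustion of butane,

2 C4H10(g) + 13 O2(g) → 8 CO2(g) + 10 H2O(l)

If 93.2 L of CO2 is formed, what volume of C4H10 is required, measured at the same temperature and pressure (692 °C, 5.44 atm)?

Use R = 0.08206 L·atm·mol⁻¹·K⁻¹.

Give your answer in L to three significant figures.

23.3 L

At constant T and P, gas volumes are in the mole ratio: V(C4H10) = (2/8) × 93.2 = 23.30 L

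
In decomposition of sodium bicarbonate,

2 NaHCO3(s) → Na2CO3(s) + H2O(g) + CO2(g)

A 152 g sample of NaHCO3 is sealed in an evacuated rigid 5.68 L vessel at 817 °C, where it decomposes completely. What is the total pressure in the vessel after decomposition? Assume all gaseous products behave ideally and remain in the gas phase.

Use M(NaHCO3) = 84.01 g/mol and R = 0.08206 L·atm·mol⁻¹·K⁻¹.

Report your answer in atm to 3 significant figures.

n(NaHCO3) = 152 / 84.01 = 1.809 mol
n(gas produced) = (2/2) × 1.809 = 1.809 mol
P = nRT/V = 1.809 × 0.08206 × 1090.15 / 5.68 = 28.49 atm

28.5 atm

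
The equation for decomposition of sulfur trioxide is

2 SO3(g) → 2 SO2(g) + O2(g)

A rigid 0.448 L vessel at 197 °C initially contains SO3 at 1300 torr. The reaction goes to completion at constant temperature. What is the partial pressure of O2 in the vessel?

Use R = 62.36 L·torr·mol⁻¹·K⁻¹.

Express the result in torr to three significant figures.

n(SO3)₀ = PV/RT = (1300 × 0.448) / (62.36 × 470.15) = 0.01986 mol
n(O2) = (1/2) × 0.01986 = 0.009930 mol
P(O2) = nRT/V = 0.009930 × 62.36 × 470.15 / 0.448 = 649.9 torr

650 torr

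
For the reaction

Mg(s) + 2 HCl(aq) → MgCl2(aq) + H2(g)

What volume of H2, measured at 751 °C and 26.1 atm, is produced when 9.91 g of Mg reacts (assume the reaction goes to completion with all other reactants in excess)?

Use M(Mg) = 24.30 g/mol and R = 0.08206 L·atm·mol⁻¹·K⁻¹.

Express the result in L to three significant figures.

n(Mg) = 9.910 / 24.30 = 0.4078 mol
n(H2) = (1/1) × 0.4078 = 0.4078 mol
V = nRT/P = 0.4078 × 0.08206 × 1024.15 / 26.1 = 1.313 L

1.31 L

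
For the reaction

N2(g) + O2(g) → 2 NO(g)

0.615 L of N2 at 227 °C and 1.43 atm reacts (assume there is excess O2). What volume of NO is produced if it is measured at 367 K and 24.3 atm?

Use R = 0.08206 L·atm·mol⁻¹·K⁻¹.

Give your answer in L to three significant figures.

0.0531 L

n(N2) = PV/RT = (1.43 × 0.615) / (0.08206 × 500.15) = 0.02143 mol
n(NO) = (2/1) × 0.02143 = 0.04286 mol
V = nRT/P = 0.04286 × 0.08206 × 367 / 24.3 = 0.05312 L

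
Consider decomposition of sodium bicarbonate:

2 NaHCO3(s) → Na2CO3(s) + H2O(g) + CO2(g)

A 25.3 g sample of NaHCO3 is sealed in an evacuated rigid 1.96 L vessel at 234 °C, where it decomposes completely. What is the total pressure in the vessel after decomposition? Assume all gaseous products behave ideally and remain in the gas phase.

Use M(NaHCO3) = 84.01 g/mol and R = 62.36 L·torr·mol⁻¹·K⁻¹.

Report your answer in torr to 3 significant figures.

n(NaHCO3) = 25.3 / 84.01 = 0.3012 mol
n(gas produced) = (2/2) × 0.3012 = 0.3012 mol
P = nRT/V = 0.3012 × 62.36 × 507.15 / 1.96 = 4860 torr

4860 torr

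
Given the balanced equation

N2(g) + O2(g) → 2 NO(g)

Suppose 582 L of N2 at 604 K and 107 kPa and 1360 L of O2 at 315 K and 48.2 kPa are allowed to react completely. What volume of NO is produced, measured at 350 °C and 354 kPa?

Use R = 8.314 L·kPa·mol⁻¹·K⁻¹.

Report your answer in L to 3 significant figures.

363 L

n(N2) = PV/RT = (107 × 582) / (8.314 × 604) = 12.40 mol
n(O2) = PV/RT = (48.2 × 1360) / (8.314 × 315) = 25.03 mol
For 12.40 mol N2, stoichiometry requires (1/1) × 12.40 = 12.40 mol O2; 25.03 mol is available, so N2 is limiting.
n(NO) = (2/1) × 12.40 = 24.80 mol
V(NO) = nRT/P = 24.80 × 8.314 × 623.15 / 354 = 363.0 L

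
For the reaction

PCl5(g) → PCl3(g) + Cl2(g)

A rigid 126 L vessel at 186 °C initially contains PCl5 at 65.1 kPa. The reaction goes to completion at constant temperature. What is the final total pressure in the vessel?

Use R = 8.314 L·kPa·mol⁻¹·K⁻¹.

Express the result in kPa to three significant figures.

130 kPa

Since T and V are fixed, P_final/P_initial = n_final/n_initial = 2/1.
P_final = (2/1) × 65.1 = 130.2 kPa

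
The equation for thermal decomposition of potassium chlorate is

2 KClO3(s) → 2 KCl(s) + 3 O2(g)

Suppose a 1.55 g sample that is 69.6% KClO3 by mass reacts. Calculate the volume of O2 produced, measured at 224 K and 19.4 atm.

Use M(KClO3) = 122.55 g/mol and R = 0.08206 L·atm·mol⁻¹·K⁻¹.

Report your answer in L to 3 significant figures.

0.0125 L

mass of KClO3 = 1.55 × 69.6/100 = 1.079 g
n(KClO3) = 1.079 / 122.55 = 0.008805 mol
n(O2) = (3/2) × 0.008805 = 0.01321 mol
V = nRT/P = 0.01321 × 0.08206 × 224 / 19.4 = 0.01252 L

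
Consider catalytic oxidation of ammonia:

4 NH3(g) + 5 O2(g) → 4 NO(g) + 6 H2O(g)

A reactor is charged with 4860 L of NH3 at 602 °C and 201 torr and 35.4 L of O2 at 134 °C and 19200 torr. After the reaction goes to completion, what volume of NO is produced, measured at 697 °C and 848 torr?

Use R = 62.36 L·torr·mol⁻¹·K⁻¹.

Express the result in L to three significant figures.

1280 L

n(NH3) = PV/RT = (201 × 4860) / (62.36 × 875.15) = 17.90 mol
n(O2) = PV/RT = (19200 × 35.4) / (62.36 × 407.15) = 26.77 mol
For 17.90 mol NH3, stoichiometry requires (5/4) × 17.90 = 22.38 mol O2; 26.77 mol is available, so NH3 is limiting.
n(NO) = (4/4) × 17.90 = 17.90 mol
V(NO) = nRT/P = 17.90 × 62.36 × 970.15 / 848 = 1277 L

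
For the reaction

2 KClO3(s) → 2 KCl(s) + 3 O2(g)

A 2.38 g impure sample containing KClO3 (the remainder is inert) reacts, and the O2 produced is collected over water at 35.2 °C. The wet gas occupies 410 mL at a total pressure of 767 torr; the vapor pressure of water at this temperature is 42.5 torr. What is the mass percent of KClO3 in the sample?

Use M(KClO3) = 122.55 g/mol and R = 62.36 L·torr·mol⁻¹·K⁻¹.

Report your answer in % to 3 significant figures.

53.0 %

P(O2) = 767 − 42.5 = 724.5 torr
n(O2) = PV/RT = (724.5 × 0.4100) / (62.36 × 308.35) = 0.01545 mol
n(KClO3) = (2/3) × 0.01545 = 0.01030 mol
m(KClO3) = 0.01030 × 122.55 = 1.262 g
%KClO3 = 1.262 / 2.38 × 100 = 53.03%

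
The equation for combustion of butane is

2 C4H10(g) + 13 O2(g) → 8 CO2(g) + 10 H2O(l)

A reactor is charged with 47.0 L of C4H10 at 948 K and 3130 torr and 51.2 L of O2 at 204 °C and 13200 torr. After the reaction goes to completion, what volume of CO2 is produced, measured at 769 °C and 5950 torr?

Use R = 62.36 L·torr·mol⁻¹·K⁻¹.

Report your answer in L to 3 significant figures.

109 L

n(C4H10) = PV/RT = (3130 × 47.0) / (62.36 × 948) = 2.488 mol
n(O2) = PV/RT = (13200 × 51.2) / (62.36 × 477.15) = 22.71 mol
For 2.488 mol C4H10, stoichiometry requires (13/2) × 2.488 = 16.17 mol O2; 22.71 mol is available, so C4H10 is limiting.
n(CO2) = (8/2) × 2.488 = 9.952 mol
V(CO2) = nRT/P = 9.952 × 62.36 × 1042.15 / 5950 = 108.7 L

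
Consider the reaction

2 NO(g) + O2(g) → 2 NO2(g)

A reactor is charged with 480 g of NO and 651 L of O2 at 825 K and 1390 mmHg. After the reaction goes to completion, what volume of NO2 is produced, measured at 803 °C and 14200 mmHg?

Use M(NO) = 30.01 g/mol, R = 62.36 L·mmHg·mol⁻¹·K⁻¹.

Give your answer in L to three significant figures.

n(NO) = 480 / 30.01 = 15.99 mol
n(O2) = PV/RT = (1390 × 651) / (62.36 × 825) = 17.59 mol
For 15.99 mol NO, stoichiometry requires (1/2) × 15.99 = 7.995 mol O2; 17.59 mol is available, so NO is limiting.
n(NO2) = (2/2) × 15.99 = 15.99 mol
V(NO2) = nRT/P = 15.99 × 62.36 × 1076.15 / 14200 = 75.57 L

75.6 L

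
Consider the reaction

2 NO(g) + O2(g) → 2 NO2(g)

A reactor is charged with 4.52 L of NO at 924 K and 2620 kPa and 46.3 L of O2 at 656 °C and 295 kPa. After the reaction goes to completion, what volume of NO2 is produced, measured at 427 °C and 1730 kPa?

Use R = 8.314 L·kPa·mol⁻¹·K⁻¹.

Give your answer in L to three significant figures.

5.19 L

n(NO) = PV/RT = (2620 × 4.52) / (8.314 × 924) = 1.542 mol
n(O2) = PV/RT = (295 × 46.3) / (8.314 × 929.15) = 1.768 mol
For 1.542 mol NO, stoichiometry requires (1/2) × 1.542 = 0.7710 mol O2; 1.768 mol is available, so NO is limiting.
n(NO2) = (2/2) × 1.542 = 1.542 mol
V(NO2) = nRT/P = 1.542 × 8.314 × 700.15 / 1730 = 5.188 L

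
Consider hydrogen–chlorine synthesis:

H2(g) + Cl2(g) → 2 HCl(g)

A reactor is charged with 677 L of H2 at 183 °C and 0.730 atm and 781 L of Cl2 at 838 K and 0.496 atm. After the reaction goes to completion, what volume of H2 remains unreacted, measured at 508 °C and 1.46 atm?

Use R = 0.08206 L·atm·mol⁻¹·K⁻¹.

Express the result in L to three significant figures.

n(H2) = PV/RT = (0.730 × 677) / (0.08206 × 456.15) = 13.20 mol
n(Cl2) = PV/RT = (0.496 × 781) / (0.08206 × 838) = 5.633 mol
For 13.20 mol H2, stoichiometry requires (1/1) × 13.20 = 13.20 mol Cl2; 5.633 mol is available, so Cl2 is limiting.
n(H2) consumed = (1/1) × 5.633 = 5.633 mol; remaining = 13.20 − 5.633 = 7.567 mol
V(H2) = nRT/P = 7.567 × 0.08206 × 781.15 / 1.46 = 332.2 L

332 L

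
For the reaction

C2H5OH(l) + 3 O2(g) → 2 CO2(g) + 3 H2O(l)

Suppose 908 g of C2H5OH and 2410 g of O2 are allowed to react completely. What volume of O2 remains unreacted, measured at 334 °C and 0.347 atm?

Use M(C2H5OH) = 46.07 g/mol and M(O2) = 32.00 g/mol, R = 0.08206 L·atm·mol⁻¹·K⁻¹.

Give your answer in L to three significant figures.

n(C2H5OH) = 908 / 46.07 = 19.71 mol
n(O2) = 2410 / 32.00 = 75.31 mol
For 19.71 mol C2H5OH, stoichiometry requires (3/1) × 19.71 = 59.13 mol O2; 75.31 mol is available, so C2H5OH is limiting.
n(O2) consumed = (3/1) × 19.71 = 59.13 mol; remaining = 75.31 − 59.13 = 16.18 mol
V(O2) = nRT/P = 16.18 × 0.08206 × 607.15 / 0.347 = 2323 L

2320 L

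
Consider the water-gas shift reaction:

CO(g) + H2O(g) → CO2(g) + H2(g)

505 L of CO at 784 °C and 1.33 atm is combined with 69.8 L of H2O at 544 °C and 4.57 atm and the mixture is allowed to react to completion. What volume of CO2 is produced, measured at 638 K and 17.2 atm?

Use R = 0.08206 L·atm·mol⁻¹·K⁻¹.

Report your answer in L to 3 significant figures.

n(CO) = PV/RT = (1.33 × 505) / (0.08206 × 1057.15) = 7.742 mol
n(H2O) = PV/RT = (4.57 × 69.8) / (0.08206 × 817.15) = 4.757 mol
For 7.742 mol CO, stoichiometry requires (1/1) × 7.742 = 7.742 mol H2O; 4.757 mol is available, so H2O is limiting.
n(CO2) = (1/1) × 4.757 = 4.757 mol
V(CO2) = nRT/P = 4.757 × 0.08206 × 638 / 17.2 = 14.48 L

14.5 L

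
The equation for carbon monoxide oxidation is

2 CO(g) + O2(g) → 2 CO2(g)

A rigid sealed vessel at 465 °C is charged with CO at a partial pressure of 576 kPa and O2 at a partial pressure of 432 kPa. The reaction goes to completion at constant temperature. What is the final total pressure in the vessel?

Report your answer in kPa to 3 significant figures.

720 kPa

Because the vessel is rigid and T is held at 465 °C, work the stoichiometry in partial pressures (P_i = n_iRT/V).
P(O2) required for 576 kPa of CO = (1/2) × 576 = 288.0 kPa; available 432 kPa, so CO is limiting.
P(O2) remaining = 432 − (1/2) × 576 = 144.0 kPa
P(gaseous products) = (2)/2 × 576 = 576.0 kPa
P_total at 465 °C = 144.0 + 576.0 = 720.0 kPa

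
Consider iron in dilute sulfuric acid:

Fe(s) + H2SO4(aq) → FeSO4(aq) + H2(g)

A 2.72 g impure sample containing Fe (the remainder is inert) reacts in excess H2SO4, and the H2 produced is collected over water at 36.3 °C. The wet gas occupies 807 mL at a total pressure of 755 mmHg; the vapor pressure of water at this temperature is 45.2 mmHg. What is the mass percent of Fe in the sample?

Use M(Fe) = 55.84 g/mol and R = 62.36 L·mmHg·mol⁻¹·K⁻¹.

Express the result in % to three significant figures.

P(H2) = 755 − 45.2 = 709.8 mmHg
n(H2) = PV/RT = (709.8 × 0.8070) / (62.36 × 309.45) = 0.02968 mol
n(Fe) = (1/1) × 0.02968 = 0.02968 mol
m(Fe) = 0.02968 × 55.84 = 1.657 g
%Fe = 1.657 / 2.72 × 100 = 60.92%

60.9 %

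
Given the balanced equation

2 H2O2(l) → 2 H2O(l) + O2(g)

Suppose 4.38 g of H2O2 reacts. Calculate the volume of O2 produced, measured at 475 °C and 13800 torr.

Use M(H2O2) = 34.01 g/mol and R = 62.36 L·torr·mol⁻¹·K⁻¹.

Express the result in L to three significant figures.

0.218 L

n(H2O2) = 4.380 / 34.01 = 0.1288 mol
n(O2) = (1/2) × 0.1288 = 0.06440 mol
V = nRT/P = 0.06440 × 62.36 × 748.15 / 13800 = 0.2177 L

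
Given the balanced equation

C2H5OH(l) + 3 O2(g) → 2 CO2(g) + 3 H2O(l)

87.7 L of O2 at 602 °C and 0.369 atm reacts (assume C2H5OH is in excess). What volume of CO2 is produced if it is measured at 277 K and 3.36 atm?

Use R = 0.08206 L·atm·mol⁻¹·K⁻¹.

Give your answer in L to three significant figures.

n(O2) = PV/RT = (0.369 × 87.7) / (0.08206 × 875.15) = 0.4506 mol
n(CO2) = (2/3) × 0.4506 = 0.3004 mol
V = nRT/P = 0.3004 × 0.08206 × 277 / 3.36 = 2.032 L

2.03 L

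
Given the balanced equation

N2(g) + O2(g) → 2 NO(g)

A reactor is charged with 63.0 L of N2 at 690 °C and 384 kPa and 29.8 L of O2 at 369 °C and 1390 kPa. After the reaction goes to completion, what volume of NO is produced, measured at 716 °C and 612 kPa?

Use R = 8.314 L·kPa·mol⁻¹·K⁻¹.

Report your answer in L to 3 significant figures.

81.2 L

n(N2) = PV/RT = (384 × 63.0) / (8.314 × 963.15) = 3.021 mol
n(O2) = PV/RT = (1390 × 29.8) / (8.314 × 642.15) = 7.759 mol
For 3.021 mol N2, stoichiometry requires (1/1) × 3.021 = 3.021 mol O2; 7.759 mol is available, so N2 is limiting.
n(NO) = (2/1) × 3.021 = 6.042 mol
V(NO) = nRT/P = 6.042 × 8.314 × 989.15 / 612 = 81.19 L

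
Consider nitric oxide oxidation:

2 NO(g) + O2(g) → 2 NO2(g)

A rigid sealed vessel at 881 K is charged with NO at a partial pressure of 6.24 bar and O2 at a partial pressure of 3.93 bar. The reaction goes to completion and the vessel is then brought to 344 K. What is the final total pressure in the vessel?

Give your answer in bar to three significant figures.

At constant V, partial pressures at 881 K are proportional to moles, so apply stoichiometry directly to pressures.
P(O2) required for 6.24 bar of NO = (1/2) × 6.24 = 3.120 bar; available 3.93 bar, so NO is limiting.
P(O2) remaining = 3.93 − (1/2) × 6.24 = 0.8100 bar
P(gaseous products) = (2)/2 × 6.24 = 6.240 bar
P_total at 881 K = 0.8100 + 6.240 = 7.050 bar
Scaling to 344 K: P = 7.050 × 344/881 = 2.753 bar

2.75 bar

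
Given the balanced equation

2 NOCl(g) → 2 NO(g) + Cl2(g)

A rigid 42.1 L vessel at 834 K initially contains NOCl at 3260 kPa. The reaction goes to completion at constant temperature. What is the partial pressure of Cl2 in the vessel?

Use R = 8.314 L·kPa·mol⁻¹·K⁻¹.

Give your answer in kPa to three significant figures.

n(NOCl)₀ = PV/RT = (3260 × 42.1) / (8.314 × 834) = 19.79 mol
n(Cl2) = (1/2) × 19.79 = 9.895 mol
P(Cl2) = nRT/V = 9.895 × 8.314 × 834 / 42.1 = 1630 kPa

1630 kPa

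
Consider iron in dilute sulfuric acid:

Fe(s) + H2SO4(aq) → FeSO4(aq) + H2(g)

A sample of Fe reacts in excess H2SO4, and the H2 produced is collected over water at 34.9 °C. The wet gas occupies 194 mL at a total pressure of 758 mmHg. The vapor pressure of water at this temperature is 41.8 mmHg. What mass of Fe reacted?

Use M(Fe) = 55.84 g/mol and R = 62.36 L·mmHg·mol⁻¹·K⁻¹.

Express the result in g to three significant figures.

P(H2) = 758 − 41.8 = 716.2 mmHg
n(H2) = PV/RT = (716.2 × 0.1940) / (62.36 × 308.05) = 0.007233 mol
n(Fe) = (1/1) × 0.007233 = 0.007233 mol
m(Fe) = 0.007233 × 55.84 = 0.4039 g

0.404 g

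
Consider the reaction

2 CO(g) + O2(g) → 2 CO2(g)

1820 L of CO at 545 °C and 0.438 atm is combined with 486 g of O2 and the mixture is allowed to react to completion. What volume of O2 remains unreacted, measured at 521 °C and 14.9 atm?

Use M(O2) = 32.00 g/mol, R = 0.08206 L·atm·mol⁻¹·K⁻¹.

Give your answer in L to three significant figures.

n(CO) = PV/RT = (0.438 × 1820) / (0.08206 × 818.15) = 11.87 mol
n(O2) = 486 / 32.00 = 15.19 mol
For 11.87 mol CO, stoichiometry requires (1/2) × 11.87 = 5.935 mol O2; 15.19 mol is available, so CO is limiting.
n(O2) consumed = (1/2) × 11.87 = 5.935 mol; remaining = 15.19 − 5.935 = 9.255 mol
V(O2) = nRT/P = 9.255 × 0.08206 × 794.15 / 14.9 = 40.48 L

40.5 L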